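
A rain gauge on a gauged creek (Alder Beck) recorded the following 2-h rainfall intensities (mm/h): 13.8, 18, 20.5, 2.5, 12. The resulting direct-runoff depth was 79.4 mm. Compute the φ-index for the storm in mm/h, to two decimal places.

φ ≈ 6.15 mm/h

Only the 4 blocks with intensity above φ contribute runoff: 13.8, 18, 20.5, 12 mm/h.
Σ(I−φ)·Δt = d  ⇒  (13.8+18+20.5+12 − 4φ)·2 = 79.4
φ = (64.30 − 79.4/2) / 4 = 6.15 mm/h.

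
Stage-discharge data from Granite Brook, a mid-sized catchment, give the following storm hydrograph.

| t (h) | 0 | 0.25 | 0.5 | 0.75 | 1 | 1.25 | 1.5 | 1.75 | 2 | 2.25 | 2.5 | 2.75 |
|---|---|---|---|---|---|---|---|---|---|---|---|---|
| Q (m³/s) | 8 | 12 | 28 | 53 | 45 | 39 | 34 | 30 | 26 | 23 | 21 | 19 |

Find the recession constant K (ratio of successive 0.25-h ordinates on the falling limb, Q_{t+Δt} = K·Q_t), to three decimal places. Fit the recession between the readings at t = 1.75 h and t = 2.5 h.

K ≈ 0.888

Using the recession-limb readings at t = 1.75 h and t = 2.5 h: Q falls from 30 to 21 m³/s over 3 intervals.
K = (Q₂/Q₁)^(1/3) = (21/30)^(1/3) = 0.888.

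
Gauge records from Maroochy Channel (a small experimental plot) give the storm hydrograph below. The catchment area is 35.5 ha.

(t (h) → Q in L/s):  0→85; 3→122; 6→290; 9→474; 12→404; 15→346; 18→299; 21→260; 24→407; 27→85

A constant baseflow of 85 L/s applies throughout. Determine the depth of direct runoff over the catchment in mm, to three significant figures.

Direct runoff: 0.0, 37.0, 205.0, 389.0, 319.0, 261.0, 214.0, 175.0, 322.0, 0.0 L/s; ΣQ_DR = 1922 L/s.
V = ΣQ_DR · Δt = 1922 × 10800 s = 2.076 × 10^7 L.
Over A = 35.5 ha, depth = V / A = 58.5 mm.

d ≈ 58.5 mm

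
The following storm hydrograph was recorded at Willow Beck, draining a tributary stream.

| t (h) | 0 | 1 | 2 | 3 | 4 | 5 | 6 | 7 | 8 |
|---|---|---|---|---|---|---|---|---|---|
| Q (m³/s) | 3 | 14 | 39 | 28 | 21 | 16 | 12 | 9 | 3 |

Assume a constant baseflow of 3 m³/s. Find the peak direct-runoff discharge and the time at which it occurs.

Q_p = 36.0 m³/s at t = 2 h

Subtracting baseflow gives direct-runoff ordinates: 0.0, 11.0, 36.0, 25.0, 18.0, 13.0, 9.0, 6.0, 0.0 m³/s.
The maximum is 36.0 m³/s, occurring at the reading for t = 2 h.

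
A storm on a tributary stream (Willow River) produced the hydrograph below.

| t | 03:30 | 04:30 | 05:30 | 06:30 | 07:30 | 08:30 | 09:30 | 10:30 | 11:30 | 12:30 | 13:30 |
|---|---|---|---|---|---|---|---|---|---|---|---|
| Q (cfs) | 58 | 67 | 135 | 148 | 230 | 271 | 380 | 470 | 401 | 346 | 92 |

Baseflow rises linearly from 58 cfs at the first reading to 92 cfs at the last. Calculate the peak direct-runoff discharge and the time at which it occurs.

Q_p = 388.20 cfs at t = 10:30

Subtracting baseflow gives direct-runoff ordinates: 0.00, 5.60, 70.20, 79.80, 158.40, 196.00, 301.60, 388.20, 315.80, 257.40, 0.00 cfs.
The maximum is 388.20 cfs, occurring at the reading for t = 10:30.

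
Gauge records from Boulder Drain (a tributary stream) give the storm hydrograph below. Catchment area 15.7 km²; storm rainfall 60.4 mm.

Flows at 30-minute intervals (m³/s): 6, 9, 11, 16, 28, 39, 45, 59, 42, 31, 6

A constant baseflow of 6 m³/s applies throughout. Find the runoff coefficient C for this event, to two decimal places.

ΣQ_DR = 226.0 m³/s; V = ΣQ_DR·Δt = 4.068 × 10^5 m³.
Runoff depth d = V / A = 25.91 mm.
C = d / P = 25.91 / 60.4 = 0.43.

C ≈ 0.43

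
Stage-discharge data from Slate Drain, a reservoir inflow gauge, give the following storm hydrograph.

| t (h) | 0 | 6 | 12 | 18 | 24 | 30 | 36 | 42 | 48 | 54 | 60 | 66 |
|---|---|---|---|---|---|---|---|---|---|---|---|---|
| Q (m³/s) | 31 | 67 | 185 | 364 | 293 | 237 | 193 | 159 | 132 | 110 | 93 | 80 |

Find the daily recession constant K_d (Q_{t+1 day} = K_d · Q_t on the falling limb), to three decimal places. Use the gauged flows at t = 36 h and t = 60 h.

K_d ≈ 0.482

Between t = 36 h and t = 60 h the flow falls from 193 to 93 m³/s over 4×6 h = 24 h.
Per-interval ratio K = (93/193)^(1/4) = 0.8332; K_d = K^(24/6) = 0.482.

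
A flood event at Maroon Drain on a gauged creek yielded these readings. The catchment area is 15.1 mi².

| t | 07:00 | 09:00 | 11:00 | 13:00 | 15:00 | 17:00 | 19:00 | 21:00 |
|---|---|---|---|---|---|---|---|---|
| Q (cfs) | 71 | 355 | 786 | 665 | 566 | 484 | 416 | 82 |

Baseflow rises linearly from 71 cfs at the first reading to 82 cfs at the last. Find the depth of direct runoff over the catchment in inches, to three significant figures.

Direct runoff: 0.00, 282.43, 711.86, 589.29, 488.71, 405.14, 335.57, 0.00 cfs; ΣQ_DR = 2813 cfs.
V = ΣQ_DR · Δt = 2813 × 7200 s = 2.025 × 10^7 ft³.
Over A = 15.1 mi², depth = V / A = 0.577 in.

d ≈ 0.577 in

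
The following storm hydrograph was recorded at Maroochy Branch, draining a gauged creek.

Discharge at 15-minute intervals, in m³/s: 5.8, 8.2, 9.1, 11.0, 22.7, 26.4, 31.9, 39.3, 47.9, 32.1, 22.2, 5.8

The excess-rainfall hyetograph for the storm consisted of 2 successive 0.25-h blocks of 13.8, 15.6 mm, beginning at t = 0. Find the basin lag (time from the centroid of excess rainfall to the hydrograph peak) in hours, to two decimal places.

Centroid of excess rainfall: t_c = Σ P_i·t̄_i / ΣP_i = 0.2577 h (block centres at 0.125, 0.375 h).
Hydrograph peak occurs at t = 2 h, so basin lag t_L = 2 − 0.2577 = 1.74 h.

t_L ≈ 1.74 h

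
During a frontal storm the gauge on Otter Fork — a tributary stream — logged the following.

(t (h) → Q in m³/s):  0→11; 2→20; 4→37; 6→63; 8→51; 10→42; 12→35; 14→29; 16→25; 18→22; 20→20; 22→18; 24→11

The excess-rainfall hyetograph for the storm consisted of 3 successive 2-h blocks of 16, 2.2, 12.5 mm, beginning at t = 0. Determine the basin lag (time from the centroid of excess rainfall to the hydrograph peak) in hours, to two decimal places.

Centroid of excess rainfall: t_c = Σ P_i·t̄_i / ΣP_i = 2.7720 h (block centres at 1, 3, 5 h).
Hydrograph peak occurs at t = 6 h, so basin lag t_L = 6 − 2.7720 = 3.23 h.

t_L ≈ 3.23 h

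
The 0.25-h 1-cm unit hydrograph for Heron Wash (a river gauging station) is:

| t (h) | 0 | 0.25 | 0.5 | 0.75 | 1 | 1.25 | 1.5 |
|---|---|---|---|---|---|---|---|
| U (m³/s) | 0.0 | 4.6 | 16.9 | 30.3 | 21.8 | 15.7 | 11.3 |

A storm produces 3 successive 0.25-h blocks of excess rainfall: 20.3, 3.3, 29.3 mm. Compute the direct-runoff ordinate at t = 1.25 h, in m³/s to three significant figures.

Q ≈ 128 m³/s

By discrete convolution, Q_j = Σ (P_i / 10 mm) · U_{j−i}.
At t = 1.25 h (j=5): Q = (20.3/10)·15.7 + (3.3/10)·21.8 + (29.3/10)·30.3 = 128 m³/s.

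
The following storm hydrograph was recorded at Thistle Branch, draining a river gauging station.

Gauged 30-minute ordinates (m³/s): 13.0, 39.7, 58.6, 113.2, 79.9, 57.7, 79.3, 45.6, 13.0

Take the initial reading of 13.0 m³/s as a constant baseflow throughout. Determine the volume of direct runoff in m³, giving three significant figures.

Direct-runoff ordinates (Q − Q_b): 0.0, 26.7, 45.6, 100.2, 66.9, 44.7, 66.3, 32.6, 0.0 m³/s.
ΣQ_DR = 383.0 m³/s.
With Δt = 0.5 h = 1800 s, V = ΣQ_DR · Δt = 383.0 × 1800 = 6.89 × 10^5 m³.

V ≈ 6.89 × 10^5 m³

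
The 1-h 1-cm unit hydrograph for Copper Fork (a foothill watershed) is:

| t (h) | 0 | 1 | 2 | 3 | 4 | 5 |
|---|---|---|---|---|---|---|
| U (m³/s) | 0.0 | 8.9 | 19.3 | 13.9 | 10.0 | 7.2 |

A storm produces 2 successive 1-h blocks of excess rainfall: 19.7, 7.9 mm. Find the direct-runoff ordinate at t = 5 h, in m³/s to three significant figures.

Q ≈ 22.1 m³/s

By discrete convolution, Q_j = Σ (P_i / 10 mm) · U_{j−i}.
At t = 5 h (j=5): Q = (19.7/10)·7.2 + (7.9/10)·10.0 = 22.1 m³/s.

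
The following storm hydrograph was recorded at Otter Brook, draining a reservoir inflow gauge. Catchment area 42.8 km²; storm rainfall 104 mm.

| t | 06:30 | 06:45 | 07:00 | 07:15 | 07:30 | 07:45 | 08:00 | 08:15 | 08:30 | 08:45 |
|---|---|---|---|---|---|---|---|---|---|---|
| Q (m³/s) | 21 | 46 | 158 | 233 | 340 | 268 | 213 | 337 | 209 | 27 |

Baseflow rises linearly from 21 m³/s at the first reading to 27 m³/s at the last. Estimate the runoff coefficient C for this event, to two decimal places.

ΣQ_DR = 1612 m³/s; V = ΣQ_DR·Δt = 1.451 × 10^6 m³.
Runoff depth d = V / A = 33.90 mm.
C = d / P = 33.90 / 104 = 0.33.

C ≈ 0.33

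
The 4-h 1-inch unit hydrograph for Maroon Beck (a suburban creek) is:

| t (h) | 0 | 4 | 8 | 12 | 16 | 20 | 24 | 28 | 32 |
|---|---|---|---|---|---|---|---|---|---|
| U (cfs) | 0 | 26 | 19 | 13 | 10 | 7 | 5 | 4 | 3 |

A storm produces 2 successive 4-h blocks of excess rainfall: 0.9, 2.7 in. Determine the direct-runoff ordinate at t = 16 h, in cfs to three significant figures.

By discrete convolution, Q_j = Σ (P_i / 1 in) · U_{j−i}.
At t = 16 h (j=4): Q = (0.9/1)·10 + (2.7/1)·13 = 44.1 cfs.

Q ≈ 44.1 cfs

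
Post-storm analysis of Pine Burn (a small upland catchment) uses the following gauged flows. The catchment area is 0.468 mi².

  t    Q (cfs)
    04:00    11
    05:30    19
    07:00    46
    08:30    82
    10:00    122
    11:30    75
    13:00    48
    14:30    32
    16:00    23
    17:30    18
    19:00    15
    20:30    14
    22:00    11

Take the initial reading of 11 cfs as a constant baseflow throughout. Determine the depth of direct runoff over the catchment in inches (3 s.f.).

Direct runoff: 0.0, 8.0, 35.0, 71.0, 111.0, 64.0, 37.0, 21.0, 12.0, 7.0, 4.0, 3.0, 0.0 cfs; ΣQ_DR = 373.0 cfs.
V = ΣQ_DR · Δt = 373.0 × 5400 s = 2.014 × 10^6 ft³.
Over A = 0.468 mi², depth = V / A = 1.85 in.

d ≈ 1.85 in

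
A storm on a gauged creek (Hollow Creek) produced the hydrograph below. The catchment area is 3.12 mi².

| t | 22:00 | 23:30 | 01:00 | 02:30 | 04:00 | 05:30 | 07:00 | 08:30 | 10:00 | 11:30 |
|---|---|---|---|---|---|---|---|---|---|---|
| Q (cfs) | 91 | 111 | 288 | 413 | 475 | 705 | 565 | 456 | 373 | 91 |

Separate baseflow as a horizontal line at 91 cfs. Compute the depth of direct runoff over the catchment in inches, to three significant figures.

d ≈ 1.98 in

Direct runoff: 0.0, 20.0, 197.0, 322.0, 384.0, 614.0, 474.0, 365.0, 282.0, 0.0 cfs; ΣQ_DR = 2658 cfs.
V = ΣQ_DR · Δt = 2658 × 5400 s = 1.435 × 10^7 ft³.
Over A = 3.12 mi², depth = V / A = 1.98 in.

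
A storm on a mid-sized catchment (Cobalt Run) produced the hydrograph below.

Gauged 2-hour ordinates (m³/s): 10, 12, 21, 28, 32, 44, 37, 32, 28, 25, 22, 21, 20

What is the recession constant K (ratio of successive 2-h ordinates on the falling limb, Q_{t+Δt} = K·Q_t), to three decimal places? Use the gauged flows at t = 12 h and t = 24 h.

K ≈ 0.903

Using the recession-limb readings at t = 12 h and t = 24 h: Q falls from 37 to 20 m³/s over 6 intervals.
K = (Q₂/Q₁)^(1/6) = (20/37)^(1/6) = 0.903.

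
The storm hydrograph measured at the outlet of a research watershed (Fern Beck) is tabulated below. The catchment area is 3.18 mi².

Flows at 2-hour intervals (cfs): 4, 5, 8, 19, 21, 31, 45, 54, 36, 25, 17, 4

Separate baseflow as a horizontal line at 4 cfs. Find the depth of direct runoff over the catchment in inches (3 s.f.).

d ≈ 0.215 in

Direct runoff: 0.0, 1.0, 4.0, 15.0, 17.0, 27.0, 41.0, 50.0, 32.0, 21.0, 13.0, 0.0 cfs; ΣQ_DR = 221.0 cfs.
V = ΣQ_DR · Δt = 221.0 × 7200 s = 1.591 × 10^6 ft³.
Over A = 3.18 mi², depth = V / A = 0.215 in.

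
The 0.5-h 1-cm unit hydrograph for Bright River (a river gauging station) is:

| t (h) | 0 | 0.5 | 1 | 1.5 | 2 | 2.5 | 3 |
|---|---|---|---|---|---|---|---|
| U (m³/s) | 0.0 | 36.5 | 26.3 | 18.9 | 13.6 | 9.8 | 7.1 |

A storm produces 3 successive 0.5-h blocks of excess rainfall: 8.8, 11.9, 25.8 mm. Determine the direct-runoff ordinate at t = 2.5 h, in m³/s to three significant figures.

Q ≈ 73.6 m³/s

By discrete convolution, Q_j = Σ (P_i / 10 mm) · U_{j−i}.
At t = 2.5 h (j=5): Q = (8.8/10)·9.8 + (11.9/10)·13.6 + (25.8/10)·18.9 = 73.6 m³/s.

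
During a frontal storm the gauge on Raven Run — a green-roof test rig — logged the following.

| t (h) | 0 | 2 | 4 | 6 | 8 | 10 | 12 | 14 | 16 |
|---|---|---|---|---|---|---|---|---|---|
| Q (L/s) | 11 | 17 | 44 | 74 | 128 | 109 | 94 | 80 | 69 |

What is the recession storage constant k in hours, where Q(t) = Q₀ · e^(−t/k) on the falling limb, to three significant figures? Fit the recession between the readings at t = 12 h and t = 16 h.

k ≈ 12.9 h

On the falling limb, Q drops from 94 to 69 L/s between t = 12 h and t = 16 h (Δt = 4 h).
k = −Δt / ln(Q₂/Q₁) = −4 / ln(69/94) = 12.9 h.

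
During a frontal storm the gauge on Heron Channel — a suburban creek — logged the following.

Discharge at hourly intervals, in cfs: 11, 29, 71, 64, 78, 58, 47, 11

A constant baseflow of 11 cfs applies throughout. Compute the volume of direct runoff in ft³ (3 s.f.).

V ≈ 1.01 × 10^6 ft³

Direct-runoff ordinates (Q − Q_b): 0.0, 18.0, 60.0, 53.0, 67.0, 47.0, 36.0, 0.0 cfs.
ΣQ_DR = 281.0 cfs.
With Δt = 1 h = 3600 s, V = ΣQ_DR · Δt = 281.0 × 3600 = 1.01 × 10^6 ft³.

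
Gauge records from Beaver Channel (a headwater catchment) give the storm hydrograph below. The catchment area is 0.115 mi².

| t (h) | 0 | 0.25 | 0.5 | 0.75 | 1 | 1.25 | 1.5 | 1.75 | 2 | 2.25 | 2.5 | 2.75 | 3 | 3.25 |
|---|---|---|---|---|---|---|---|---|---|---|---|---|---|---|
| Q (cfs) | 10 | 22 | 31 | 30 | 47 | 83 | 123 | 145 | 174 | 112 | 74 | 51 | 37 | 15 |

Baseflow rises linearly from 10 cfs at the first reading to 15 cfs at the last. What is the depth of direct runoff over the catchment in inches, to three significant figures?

Direct runoff: 0.00, 11.62, 20.23, 18.85, 35.46, 71.08, 110.69, 132.31, 160.92, 98.54, 60.15, 36.77, 22.38, 0.00 cfs; ΣQ_DR = 779.0 cfs.
V = ΣQ_DR · Δt = 779.0 × 900 s = 7.011 × 10^5 ft³.
Over A = 0.115 mi², depth = V / A = 2.62 in.

d ≈ 2.62 in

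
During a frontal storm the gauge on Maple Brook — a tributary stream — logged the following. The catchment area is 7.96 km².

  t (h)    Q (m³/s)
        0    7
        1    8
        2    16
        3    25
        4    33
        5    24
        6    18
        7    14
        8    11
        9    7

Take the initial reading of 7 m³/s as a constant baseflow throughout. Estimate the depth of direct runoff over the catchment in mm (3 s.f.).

Direct runoff: 0.0, 1.0, 9.0, 18.0, 26.0, 17.0, 11.0, 7.0, 4.0, 0.0 m³/s; ΣQ_DR = 93.00 m³/s.
V = ΣQ_DR · Δt = 93.00 × 3600 s = 3.348 × 10^5 m³.
Over A = 7.96 km², depth = V / A = 42.1 mm.

d ≈ 42.1 mm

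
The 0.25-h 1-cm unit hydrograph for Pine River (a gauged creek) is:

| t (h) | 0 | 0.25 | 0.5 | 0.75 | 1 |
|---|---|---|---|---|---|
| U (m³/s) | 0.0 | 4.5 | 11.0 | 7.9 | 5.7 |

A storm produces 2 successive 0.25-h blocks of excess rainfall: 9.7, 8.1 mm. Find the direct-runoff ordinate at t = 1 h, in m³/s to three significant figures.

Q ≈ 11.9 m³/s

By discrete convolution, Q_j = Σ (P_i / 10 mm) · U_{j−i}.
At t = 1 h (j=4): Q = (9.7/10)·5.7 + (8.1/10)·7.9 = 11.9 m³/s.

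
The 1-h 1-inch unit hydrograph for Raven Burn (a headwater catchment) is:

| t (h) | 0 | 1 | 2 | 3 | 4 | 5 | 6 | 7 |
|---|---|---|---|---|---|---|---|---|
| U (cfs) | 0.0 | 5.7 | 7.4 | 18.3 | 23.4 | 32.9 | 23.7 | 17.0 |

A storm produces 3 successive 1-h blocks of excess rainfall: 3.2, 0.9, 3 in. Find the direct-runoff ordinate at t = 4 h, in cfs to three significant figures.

By discrete convolution, Q_j = Σ (P_i / 1 in) · U_{j−i}.
At t = 4 h (j=4): Q = (3.2/1)·23.4 + (0.9/1)·18.3 + (3/1)·7.4 = 114 cfs.

Q ≈ 114 cfs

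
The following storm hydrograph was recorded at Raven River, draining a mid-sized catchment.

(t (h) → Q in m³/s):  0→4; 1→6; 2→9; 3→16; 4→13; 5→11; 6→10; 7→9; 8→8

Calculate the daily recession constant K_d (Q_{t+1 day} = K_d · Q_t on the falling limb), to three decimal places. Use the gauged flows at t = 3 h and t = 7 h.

Between t = 3 h and t = 7 h the flow falls from 16 to 9 m³/s over 4×1 h = 4 h.
Per-interval ratio K = (9/16)^(1/4) = 0.8660; K_d = K^(24/1) = 0.032.

K_d ≈ 0.032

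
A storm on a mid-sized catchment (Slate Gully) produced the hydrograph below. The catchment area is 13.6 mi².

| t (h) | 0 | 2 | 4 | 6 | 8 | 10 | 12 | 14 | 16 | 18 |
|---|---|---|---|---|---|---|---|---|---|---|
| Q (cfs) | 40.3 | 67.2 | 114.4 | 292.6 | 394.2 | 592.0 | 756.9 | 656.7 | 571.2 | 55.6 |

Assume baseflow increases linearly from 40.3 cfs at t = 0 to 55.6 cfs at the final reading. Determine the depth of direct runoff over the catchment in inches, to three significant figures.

Direct runoff: 0.00, 25.20, 70.70, 247.20, 347.10, 543.20, 706.40, 604.50, 517.30, 0.00 cfs; ΣQ_DR = 3062 cfs.
V = ΣQ_DR · Δt = 3062 × 7200 s = 2.204 × 10^7 ft³.
Over A = 13.6 mi², depth = V / A = 0.698 in.

d ≈ 0.698 in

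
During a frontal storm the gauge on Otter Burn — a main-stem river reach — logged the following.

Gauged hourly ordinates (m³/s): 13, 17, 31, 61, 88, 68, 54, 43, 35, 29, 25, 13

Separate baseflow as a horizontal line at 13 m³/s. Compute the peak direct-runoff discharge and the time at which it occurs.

Q_p = 75.0 m³/s at t = 4 h

Subtracting baseflow gives direct-runoff ordinates: 0.0, 4.0, 18.0, 48.0, 75.0, 55.0, 41.0, 30.0, 22.0, 16.0, 12.0, 0.0 m³/s.
The maximum is 75.0 m³/s, occurring at the reading for t = 4 h.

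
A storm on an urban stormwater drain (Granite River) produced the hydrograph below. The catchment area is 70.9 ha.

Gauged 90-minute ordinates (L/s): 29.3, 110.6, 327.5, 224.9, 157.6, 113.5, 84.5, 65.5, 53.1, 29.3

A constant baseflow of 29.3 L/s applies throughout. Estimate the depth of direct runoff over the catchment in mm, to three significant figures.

Direct runoff: 0.0, 81.3, 298.2, 195.6, 128.3, 84.2, 55.2, 36.2, 23.8, 0.0 L/s; ΣQ_DR = 902.8 L/s.
V = ΣQ_DR · Δt = 902.8 × 5400 s = 4.875 × 10^6 L.
Over A = 70.9 ha, depth = V / A = 6.88 mm.

d ≈ 6.88 mm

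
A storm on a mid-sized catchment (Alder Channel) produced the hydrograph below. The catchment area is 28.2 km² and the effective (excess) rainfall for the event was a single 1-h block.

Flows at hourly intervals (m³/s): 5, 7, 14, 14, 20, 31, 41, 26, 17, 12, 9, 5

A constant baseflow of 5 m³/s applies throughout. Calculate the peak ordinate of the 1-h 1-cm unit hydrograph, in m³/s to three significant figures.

U_p ≈ 20.0 m³/s

Direct runoff: 0.0, 2.0, 9.0, 9.0, 15.0, 26.0, 36.0, 21.0, 12.0, 7.0, 4.0, 0.0 m³/s; ΣQ_DR = 141.0 m³/s, peak = 36.0 m³/s.
Runoff depth d = ΣQ_DR·Δt / A = 141.0 × 3600 / (28.2 km²) = 18.00 mm.
The 1-cm UH is the DRH scaled by (10 mm)/d, so U_p = 36.0 × 10/18.00 = 20.0 m³/s.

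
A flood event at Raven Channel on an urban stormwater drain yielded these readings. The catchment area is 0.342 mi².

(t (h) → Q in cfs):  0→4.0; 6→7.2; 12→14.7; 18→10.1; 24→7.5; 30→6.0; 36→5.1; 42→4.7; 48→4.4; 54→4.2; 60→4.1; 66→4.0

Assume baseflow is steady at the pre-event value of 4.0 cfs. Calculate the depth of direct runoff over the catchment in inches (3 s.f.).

d ≈ 0.761 in

Direct runoff: 0.0, 3.2, 10.7, 6.1, 3.5, 2.0, 1.1, 0.7, 0.4, 0.2, 0.1, 0.0 cfs; ΣQ_DR = 28.00 cfs.
V = ΣQ_DR · Δt = 28.00 × 21600 s = 6.048 × 10^5 ft³.
Over A = 0.342 mi², depth = V / A = 0.761 in.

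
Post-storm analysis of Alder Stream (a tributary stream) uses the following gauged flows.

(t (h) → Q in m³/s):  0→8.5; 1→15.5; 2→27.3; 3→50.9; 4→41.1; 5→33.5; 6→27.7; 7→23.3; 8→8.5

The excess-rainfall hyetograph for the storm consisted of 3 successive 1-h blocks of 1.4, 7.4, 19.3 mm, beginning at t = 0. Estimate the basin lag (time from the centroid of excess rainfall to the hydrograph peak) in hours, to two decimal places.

Centroid of excess rainfall: t_c = Σ P_i·t̄_i / ΣP_i = 2.1370 h (block centres at 0.5, 1.5, 2.5 h).
Hydrograph peak occurs at t = 3 h, so basin lag t_L = 3 − 2.1370 = 0.86 h.

t_L ≈ 0.86 h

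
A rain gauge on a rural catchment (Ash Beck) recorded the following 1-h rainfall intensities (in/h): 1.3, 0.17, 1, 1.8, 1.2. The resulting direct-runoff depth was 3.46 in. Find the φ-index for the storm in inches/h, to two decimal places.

φ ≈ 0.46 in/h

Only the 4 blocks with intensity above φ contribute runoff: 1.3, 1, 1.8, 1.2 in/h.
Σ(I−φ)·Δt = d  ⇒  (1.3+1+1.8+1.2 − 4φ)·1 = 3.46
φ = (5.300 − 3.46/1) / 4 = 0.46 in/h.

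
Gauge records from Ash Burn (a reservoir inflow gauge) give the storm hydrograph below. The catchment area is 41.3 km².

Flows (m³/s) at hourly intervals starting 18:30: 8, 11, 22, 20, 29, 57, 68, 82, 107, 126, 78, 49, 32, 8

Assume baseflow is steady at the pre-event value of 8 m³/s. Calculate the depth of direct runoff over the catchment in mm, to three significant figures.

d ≈ 51.0 mm

Direct runoff: 0.0, 3.0, 14.0, 12.0, 21.0, 49.0, 60.0, 74.0, 99.0, 118.0, 70.0, 41.0, 24.0, 0.0 m³/s; ΣQ_DR = 585.0 m³/s.
V = ΣQ_DR · Δt = 585.0 × 3600 s = 2.106 × 10^6 m³.
Over A = 41.3 km², depth = V / A = 51.0 mm.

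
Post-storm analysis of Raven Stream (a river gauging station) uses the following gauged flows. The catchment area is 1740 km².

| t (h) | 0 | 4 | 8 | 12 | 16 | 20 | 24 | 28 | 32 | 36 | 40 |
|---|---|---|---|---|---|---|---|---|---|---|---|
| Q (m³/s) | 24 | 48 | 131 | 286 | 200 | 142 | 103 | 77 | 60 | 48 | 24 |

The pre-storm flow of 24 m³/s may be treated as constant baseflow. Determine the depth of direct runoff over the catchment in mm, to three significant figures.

d ≈ 7.27 mm

Direct runoff: 0.0, 24.0, 107.0, 262.0, 176.0, 118.0, 79.0, 53.0, 36.0, 24.0, 0.0 m³/s; ΣQ_DR = 879.0 m³/s.
V = ΣQ_DR · Δt = 879.0 × 14400 s = 1.266 × 10^7 m³.
Over A = 1740 km², depth = V / A = 7.27 mm.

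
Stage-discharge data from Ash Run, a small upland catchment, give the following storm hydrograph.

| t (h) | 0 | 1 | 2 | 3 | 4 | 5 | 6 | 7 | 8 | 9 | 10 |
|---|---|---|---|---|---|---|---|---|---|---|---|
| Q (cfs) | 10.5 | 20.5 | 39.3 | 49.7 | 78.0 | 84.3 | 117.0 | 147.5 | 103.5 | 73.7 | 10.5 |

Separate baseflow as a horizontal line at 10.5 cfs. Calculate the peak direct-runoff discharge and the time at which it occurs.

Q_p = 137.0 cfs at t = 7 h

Subtracting baseflow gives direct-runoff ordinates: 0.0, 10.0, 28.8, 39.2, 67.5, 73.8, 106.5, 137.0, 93.0, 63.2, 0.0 cfs.
The maximum is 137.0 cfs, occurring at the reading for t = 7 h.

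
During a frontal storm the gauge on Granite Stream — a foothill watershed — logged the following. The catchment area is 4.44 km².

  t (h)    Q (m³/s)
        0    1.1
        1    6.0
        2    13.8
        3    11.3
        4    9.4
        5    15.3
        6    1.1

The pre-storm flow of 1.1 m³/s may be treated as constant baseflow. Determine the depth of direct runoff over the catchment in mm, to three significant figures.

Direct runoff: 0.0, 4.9, 12.7, 10.2, 8.3, 14.2, 0.0 m³/s; ΣQ_DR = 50.30 m³/s.
V = ΣQ_DR · Δt = 50.30 × 3600 s = 1.811 × 10^5 m³.
Over A = 4.44 km², depth = V / A = 40.8 mm.

d ≈ 40.8 mm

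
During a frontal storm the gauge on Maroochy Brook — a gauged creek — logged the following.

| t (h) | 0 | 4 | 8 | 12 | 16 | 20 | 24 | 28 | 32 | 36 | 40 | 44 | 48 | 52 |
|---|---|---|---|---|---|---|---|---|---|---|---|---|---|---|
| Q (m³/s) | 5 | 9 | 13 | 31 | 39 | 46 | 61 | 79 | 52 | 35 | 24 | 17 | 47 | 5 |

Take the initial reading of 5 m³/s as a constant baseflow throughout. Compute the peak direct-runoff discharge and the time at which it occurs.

Subtracting baseflow gives direct-runoff ordinates: 0.0, 4.0, 8.0, 26.0, 34.0, 41.0, 56.0, 74.0, 47.0, 30.0, 19.0, 12.0, 42.0, 0.0 m³/s.
The maximum is 74.0 m³/s, occurring at the reading for t = 28 h.

Q_p = 74.0 m³/s at t = 28 h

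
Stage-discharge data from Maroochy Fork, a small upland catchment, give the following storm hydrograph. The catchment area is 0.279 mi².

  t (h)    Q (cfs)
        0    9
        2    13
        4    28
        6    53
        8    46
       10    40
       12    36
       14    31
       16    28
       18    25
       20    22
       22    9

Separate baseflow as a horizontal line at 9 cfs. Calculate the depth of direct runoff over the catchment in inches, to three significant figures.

d ≈ 2.58 in

Direct runoff: 0.0, 4.0, 19.0, 44.0, 37.0, 31.0, 27.0, 22.0, 19.0, 16.0, 13.0, 0.0 cfs; ΣQ_DR = 232.0 cfs.
V = ΣQ_DR · Δt = 232.0 × 7200 s = 1.670 × 10^6 ft³.
Over A = 0.279 mi², depth = V / A = 2.58 in.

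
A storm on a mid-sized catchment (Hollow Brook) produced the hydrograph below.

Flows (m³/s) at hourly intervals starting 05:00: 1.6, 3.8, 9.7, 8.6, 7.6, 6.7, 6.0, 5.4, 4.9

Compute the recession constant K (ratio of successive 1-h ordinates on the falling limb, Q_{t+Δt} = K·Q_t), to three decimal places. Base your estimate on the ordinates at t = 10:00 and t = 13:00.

K ≈ 0.901

Using the recession-limb readings at t = 10:00 and t = 13:00: Q falls from 6.7 to 4.9 m³/s over 3 intervals.
K = (Q₂/Q₁)^(1/3) = (4.9/6.7)^(1/3) = 0.901.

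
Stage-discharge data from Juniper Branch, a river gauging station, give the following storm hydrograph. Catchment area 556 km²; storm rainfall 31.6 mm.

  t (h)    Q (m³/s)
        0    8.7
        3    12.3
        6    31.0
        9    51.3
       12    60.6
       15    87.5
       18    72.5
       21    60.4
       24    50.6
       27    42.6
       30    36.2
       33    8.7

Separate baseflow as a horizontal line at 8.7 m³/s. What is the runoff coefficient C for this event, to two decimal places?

C ≈ 0.26

ΣQ_DR = 418.0 m³/s; V = ΣQ_DR·Δt = 4.514 × 10^6 m³.
Runoff depth d = V / A = 8.119 mm.
C = d / P = 8.119 / 31.6 = 0.26.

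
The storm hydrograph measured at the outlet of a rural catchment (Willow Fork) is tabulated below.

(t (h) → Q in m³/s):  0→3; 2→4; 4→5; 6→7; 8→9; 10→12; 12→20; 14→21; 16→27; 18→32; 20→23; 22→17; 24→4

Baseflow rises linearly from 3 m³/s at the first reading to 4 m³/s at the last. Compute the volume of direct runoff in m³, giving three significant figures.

Direct-runoff ordinates (Q − Q_b): 0.00, 0.92, 1.83, 3.75, 5.67, 8.58, 16.50, 17.42, 23.33, 28.25, 19.17, 13.08, 0.00 m³/s.
ΣQ_DR = 138.5 m³/s.
With Δt = 2 h = 7200 s, V = ΣQ_DR · Δt = 138.5 × 7200 = 9.97 × 10^5 m³.

V ≈ 9.97 × 10^5 m³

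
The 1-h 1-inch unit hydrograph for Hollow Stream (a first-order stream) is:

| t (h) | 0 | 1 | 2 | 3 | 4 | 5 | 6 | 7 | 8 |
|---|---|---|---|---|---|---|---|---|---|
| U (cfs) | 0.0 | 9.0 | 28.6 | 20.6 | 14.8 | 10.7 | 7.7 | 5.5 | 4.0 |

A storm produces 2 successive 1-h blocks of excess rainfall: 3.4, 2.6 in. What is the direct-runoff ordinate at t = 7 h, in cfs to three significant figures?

Q ≈ 38.7 cfs

By discrete convolution, Q_j = Σ (P_i / 1 in) · U_{j−i}.
At t = 7 h (j=7): Q = (3.4/1)·5.5 + (2.6/1)·7.7 = 38.7 cfs.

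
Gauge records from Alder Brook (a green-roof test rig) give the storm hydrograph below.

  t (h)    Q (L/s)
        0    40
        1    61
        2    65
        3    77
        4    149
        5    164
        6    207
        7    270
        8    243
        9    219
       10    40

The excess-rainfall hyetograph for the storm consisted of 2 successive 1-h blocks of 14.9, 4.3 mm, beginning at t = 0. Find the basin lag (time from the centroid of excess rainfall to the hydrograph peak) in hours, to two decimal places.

Centroid of excess rainfall: t_c = Σ P_i·t̄_i / ΣP_i = 0.7240 h (block centres at 0.5, 1.5 h).
Hydrograph peak occurs at t = 7 h, so basin lag t_L = 7 − 0.7240 = 6.28 h.

t_L ≈ 6.28 h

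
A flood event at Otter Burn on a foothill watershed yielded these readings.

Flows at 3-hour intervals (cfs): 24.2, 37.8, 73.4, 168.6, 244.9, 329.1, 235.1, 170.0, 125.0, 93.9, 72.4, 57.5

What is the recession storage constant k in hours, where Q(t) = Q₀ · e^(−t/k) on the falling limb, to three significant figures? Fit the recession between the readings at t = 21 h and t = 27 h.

k ≈ 10.1 h

On the falling limb, Q drops from 170.0 to 93.9 cfs between t = 21 h and t = 27 h (Δt = 6 h).
k = −Δt / ln(Q₂/Q₁) = −6 / ln(93.9/170.0) = 10.1 h.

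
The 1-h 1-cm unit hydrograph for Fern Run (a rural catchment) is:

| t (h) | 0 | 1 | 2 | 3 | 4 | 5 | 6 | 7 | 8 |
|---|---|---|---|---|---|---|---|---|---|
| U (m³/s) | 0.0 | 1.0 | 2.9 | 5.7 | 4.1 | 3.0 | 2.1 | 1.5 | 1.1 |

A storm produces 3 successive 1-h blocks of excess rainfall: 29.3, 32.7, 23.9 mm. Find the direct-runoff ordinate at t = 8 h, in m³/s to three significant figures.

Q ≈ 13.1 m³/s

By discrete convolution, Q_j = Σ (P_i / 10 mm) · U_{j−i}.
At t = 8 h (j=8): Q = (29.3/10)·1.1 + (32.7/10)·1.5 + (23.9/10)·2.1 = 13.1 m³/s.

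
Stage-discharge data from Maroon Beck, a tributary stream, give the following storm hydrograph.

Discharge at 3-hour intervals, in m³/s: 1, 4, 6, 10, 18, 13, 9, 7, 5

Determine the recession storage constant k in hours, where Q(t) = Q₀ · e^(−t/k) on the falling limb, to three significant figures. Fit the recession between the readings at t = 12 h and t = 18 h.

k ≈ 8.66 h

On the falling limb, Q drops from 18 to 9 m³/s between t = 12 h and t = 18 h (Δt = 6 h).
k = −Δt / ln(Q₂/Q₁) = −6 / ln(9/18) = 8.66 h.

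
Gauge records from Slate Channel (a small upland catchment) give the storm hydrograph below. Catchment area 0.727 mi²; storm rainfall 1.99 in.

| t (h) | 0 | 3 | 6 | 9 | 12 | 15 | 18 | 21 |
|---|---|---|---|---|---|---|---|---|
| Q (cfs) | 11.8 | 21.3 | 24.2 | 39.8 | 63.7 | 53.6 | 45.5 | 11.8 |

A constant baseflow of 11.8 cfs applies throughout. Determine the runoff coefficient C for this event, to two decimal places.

ΣQ_DR = 177.3 cfs; V = ΣQ_DR·Δt = 1.915 × 10^6 ft³.
Runoff depth d = V / A = 1.134 in.
C = d / P = 1.134 / 1.99 = 0.57.

C ≈ 0.57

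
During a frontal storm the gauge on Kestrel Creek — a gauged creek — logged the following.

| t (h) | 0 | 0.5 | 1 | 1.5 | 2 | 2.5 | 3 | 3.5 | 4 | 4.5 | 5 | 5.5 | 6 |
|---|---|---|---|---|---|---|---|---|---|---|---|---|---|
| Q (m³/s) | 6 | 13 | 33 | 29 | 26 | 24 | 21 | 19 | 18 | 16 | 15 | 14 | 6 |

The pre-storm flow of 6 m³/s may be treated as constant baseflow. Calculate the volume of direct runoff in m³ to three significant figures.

Direct-runoff ordinates (Q − Q_b): 0.0, 7.0, 27.0, 23.0, 20.0, 18.0, 15.0, 13.0, 12.0, 10.0, 9.0, 8.0, 0.0 m³/s.
ΣQ_DR = 162.0 m³/s.
With Δt = 0.5 h = 1800 s, V = ΣQ_DR · Δt = 162.0 × 1800 = 2.92 × 10^5 m³.

V ≈ 2.92 × 10^5 m³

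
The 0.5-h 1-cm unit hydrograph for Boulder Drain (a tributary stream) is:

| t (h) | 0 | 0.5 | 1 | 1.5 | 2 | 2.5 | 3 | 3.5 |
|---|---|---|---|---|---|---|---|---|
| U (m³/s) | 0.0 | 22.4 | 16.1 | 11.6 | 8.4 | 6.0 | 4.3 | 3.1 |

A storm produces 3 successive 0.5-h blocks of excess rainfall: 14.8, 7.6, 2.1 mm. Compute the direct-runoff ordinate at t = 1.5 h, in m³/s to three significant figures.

Q ≈ 34.1 m³/s

By discrete convolution, Q_j = Σ (P_i / 10 mm) · U_{j−i}.
At t = 1.5 h (j=3): Q = (14.8/10)·11.6 + (7.6/10)·16.1 + (2.1/10)·22.4 = 34.1 m³/s.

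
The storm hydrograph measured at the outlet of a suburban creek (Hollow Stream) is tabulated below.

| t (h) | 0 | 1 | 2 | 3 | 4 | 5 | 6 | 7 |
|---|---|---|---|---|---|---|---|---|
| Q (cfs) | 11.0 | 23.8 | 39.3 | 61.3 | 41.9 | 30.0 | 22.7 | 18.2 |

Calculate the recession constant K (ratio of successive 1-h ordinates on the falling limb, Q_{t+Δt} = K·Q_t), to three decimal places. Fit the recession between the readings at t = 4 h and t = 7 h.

K ≈ 0.757

Using the recession-limb readings at t = 4 h and t = 7 h: Q falls from 41.9 to 18.2 cfs over 3 intervals.
K = (Q₂/Q₁)^(1/3) = (18.2/41.9)^(1/3) = 0.757.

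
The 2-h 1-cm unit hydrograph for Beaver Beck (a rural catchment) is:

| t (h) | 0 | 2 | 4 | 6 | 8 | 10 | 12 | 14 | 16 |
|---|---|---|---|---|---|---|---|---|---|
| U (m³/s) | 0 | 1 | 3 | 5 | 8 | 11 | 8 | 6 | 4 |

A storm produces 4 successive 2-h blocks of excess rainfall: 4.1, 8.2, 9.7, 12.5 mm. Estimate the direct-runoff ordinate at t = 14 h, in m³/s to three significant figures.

Q ≈ 29.7 m³/s

By discrete convolution, Q_j = Σ (P_i / 10 mm) · U_{j−i}.
At t = 14 h (j=7): Q = (4.1/10)·6 + (8.2/10)·8 + (9.7/10)·11 + (12.5/10)·8 = 29.7 m³/s.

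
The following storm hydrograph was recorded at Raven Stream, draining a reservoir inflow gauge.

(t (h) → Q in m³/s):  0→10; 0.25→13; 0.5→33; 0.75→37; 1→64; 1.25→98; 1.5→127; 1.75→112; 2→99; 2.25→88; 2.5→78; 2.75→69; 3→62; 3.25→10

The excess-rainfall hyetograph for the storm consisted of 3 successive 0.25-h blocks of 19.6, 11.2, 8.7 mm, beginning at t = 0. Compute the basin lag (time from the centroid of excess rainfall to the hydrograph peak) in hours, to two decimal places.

Centroid of excess rainfall: t_c = Σ P_i·t̄_i / ΣP_i = 0.3060 h (block centres at 0.125, 0.375, 0.625 h).
Hydrograph peak occurs at t = 1.5 h, so basin lag t_L = 1.5 − 0.3060 = 1.19 h.

t_L ≈ 1.19 h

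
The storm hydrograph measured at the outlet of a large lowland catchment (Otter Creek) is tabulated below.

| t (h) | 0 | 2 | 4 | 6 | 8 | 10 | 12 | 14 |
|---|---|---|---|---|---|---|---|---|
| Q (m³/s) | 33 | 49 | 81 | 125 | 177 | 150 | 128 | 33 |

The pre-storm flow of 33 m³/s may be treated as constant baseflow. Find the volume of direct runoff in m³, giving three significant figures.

V ≈ 3.69 × 10^6 m³

Direct-runoff ordinates (Q − Q_b): 0.0, 16.0, 48.0, 92.0, 144.0, 117.0, 95.0, 0.0 m³/s.
ΣQ_DR = 512.0 m³/s.
With Δt = 2 h = 7200 s, V = ΣQ_DR · Δt = 512.0 × 7200 = 3.69 × 10^6 m³.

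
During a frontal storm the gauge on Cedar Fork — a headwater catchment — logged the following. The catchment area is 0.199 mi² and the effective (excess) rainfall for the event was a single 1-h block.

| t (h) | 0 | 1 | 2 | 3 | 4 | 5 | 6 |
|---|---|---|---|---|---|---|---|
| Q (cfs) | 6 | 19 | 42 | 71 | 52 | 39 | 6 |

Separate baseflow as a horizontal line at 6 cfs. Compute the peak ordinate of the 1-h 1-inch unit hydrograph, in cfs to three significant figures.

U_p ≈ 43.3 cfs

Direct runoff: 0.0, 13.0, 36.0, 65.0, 46.0, 33.0, 0.0 cfs; ΣQ_DR = 193.0 cfs, peak = 65.0 cfs.
Runoff depth d = ΣQ_DR·Δt / A = 193.0 × 3600 / (0.199 mi²) = 1.503 in.
The 1-inch UH is the DRH scaled by (1 in)/d, so U_p = 65.0 × 1/1.503 = 43.3 cfs.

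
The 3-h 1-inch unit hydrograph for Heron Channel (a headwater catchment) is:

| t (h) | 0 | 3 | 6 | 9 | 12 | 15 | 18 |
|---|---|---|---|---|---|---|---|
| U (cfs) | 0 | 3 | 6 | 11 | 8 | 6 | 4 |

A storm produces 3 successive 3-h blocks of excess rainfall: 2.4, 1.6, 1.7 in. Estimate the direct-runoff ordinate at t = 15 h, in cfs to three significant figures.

Q ≈ 45.9 cfs

By discrete convolution, Q_j = Σ (P_i / 1 in) · U_{j−i}.
At t = 15 h (j=5): Q = (2.4/1)·6 + (1.6/1)·8 + (1.7/1)·11 = 45.9 cfs.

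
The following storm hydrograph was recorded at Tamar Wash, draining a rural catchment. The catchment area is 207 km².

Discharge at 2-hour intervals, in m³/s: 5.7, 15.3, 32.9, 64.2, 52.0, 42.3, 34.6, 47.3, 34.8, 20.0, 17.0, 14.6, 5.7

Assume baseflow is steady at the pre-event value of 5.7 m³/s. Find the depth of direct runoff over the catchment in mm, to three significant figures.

Direct runoff: 0.0, 9.6, 27.2, 58.5, 46.3, 36.6, 28.9, 41.6, 29.1, 14.3, 11.3, 8.9, 0.0 m³/s; ΣQ_DR = 312.3 m³/s.
V = ΣQ_DR · Δt = 312.3 × 7200 s = 2.249 × 10^6 m³.
Over A = 207 km², depth = V / A = 10.9 mm.

d ≈ 10.9 mm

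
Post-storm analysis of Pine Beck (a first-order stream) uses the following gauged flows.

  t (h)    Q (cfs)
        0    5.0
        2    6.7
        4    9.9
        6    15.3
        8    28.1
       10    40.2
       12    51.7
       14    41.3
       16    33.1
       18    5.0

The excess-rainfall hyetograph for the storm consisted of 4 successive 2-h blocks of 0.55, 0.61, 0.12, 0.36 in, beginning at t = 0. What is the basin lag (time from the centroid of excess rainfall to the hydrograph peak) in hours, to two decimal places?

t_L ≈ 8.65 h

Centroid of excess rainfall: t_c = Σ P_i·t̄_i / ΣP_i = 3.3537 h (block centres at 1, 3, 5, 7 h).
Hydrograph peak occurs at t = 12 h, so basin lag t_L = 12 − 3.3537 = 8.65 h.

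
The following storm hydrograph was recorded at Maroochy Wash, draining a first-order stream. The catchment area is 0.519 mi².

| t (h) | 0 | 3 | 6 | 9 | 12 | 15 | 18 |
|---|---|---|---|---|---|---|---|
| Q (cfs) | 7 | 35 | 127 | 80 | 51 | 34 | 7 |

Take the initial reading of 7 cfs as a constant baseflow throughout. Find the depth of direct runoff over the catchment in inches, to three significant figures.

Direct runoff: 0.0, 28.0, 120.0, 73.0, 44.0, 27.0, 0.0 cfs; ΣQ_DR = 292.0 cfs.
V = ΣQ_DR · Δt = 292.0 × 10800 s = 3.154 × 10^6 ft³.
Over A = 0.519 mi², depth = V / A = 2.62 in.

d ≈ 2.62 in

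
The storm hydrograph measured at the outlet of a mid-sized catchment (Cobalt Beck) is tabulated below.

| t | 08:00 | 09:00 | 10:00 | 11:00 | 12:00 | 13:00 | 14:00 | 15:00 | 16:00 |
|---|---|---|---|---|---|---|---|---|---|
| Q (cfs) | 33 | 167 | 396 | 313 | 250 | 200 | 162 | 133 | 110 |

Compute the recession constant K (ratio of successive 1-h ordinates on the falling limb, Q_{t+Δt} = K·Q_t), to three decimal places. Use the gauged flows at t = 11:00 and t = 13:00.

K ≈ 0.799

Using the recession-limb readings at t = 11:00 and t = 13:00: Q falls from 313 to 200 cfs over 2 intervals.
K = (Q₂/Q₁)^(1/2) = (200/313)^(1/2) = 0.799.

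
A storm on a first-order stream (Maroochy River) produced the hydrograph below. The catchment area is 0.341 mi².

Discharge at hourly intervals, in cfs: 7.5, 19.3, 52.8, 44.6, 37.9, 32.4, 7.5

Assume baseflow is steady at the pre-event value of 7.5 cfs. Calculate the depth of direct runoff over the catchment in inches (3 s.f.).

d ≈ 0.679 in

Direct runoff: 0.0, 11.8, 45.3, 37.1, 30.4, 24.9, 0.0 cfs; ΣQ_DR = 149.5 cfs.
V = ΣQ_DR · Δt = 149.5 × 3600 s = 5.382 × 10^5 ft³.
Over A = 0.341 mi², depth = V / A = 0.679 in.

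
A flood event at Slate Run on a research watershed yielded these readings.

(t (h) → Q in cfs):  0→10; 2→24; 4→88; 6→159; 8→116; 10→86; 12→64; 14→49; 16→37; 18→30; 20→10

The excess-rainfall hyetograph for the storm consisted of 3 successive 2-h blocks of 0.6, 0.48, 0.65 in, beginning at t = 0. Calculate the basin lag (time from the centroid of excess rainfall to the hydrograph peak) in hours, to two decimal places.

Centroid of excess rainfall: t_c = Σ P_i·t̄_i / ΣP_i = 3.0578 h (block centres at 1, 3, 5 h).
Hydrograph peak occurs at t = 6 h, so basin lag t_L = 6 − 3.0578 = 2.94 h.

t_L ≈ 2.94 h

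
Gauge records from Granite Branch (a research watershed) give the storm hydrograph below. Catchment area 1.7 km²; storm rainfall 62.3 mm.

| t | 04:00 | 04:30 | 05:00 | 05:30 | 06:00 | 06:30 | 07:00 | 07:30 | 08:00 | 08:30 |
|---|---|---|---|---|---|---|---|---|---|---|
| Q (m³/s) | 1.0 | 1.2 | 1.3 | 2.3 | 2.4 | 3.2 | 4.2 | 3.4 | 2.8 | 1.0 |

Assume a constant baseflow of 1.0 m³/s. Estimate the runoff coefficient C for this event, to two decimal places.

ΣQ_DR = 12.80 m³/s; V = ΣQ_DR·Δt = 23040 m³.
Runoff depth d = V / A = 13.55 mm.
C = d / P = 13.55 / 62.3 = 0.22.

C ≈ 0.22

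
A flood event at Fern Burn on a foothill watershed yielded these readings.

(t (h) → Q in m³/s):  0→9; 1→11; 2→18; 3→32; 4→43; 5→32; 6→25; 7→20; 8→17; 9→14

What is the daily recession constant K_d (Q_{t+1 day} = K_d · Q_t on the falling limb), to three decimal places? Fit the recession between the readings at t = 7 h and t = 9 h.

K_d ≈ 0.014

Between t = 7 h and t = 9 h the flow falls from 20 to 14 m³/s over 2×1 h = 2 h.
Per-interval ratio K = (14/20)^(1/2) = 0.8367; K_d = K^(24/1) = 0.014.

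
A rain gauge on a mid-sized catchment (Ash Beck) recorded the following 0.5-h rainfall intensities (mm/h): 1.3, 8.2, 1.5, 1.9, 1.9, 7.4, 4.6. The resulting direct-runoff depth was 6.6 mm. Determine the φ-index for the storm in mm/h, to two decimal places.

φ ≈ 2.33 mm/h

Only the 3 blocks with intensity above φ contribute runoff: 8.2, 7.4, 4.6 mm/h.
Σ(I−φ)·Δt = d  ⇒  (8.2+7.4+4.6 − 3φ)·0.5 = 6.6
φ = (20.20 − 6.6/0.5) / 3 = 2.33 mm/h.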